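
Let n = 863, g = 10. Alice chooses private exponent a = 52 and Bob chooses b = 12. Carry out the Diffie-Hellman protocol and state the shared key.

337

Bob sends B = g^b mod n = 10^12 mod 863.
10^1 ≡ 10 (mod 863)
10^2 = (10^1)^2 ≡ 10^2 = 100 ≡ 100 (mod 863)
10^4 = (10^2)^2 ≡ 100^2 = 10000 ≡ 507 (mod 863)
10^8 = (10^4)^2 ≡ 507^2 = 257049 ≡ 738 (mod 863)
10^12 = 10^8 · 10^4 ≡ 738 · 507 ≡ 487 (mod 863).
So B = 487. Alice then computes K = B^a mod n = 487^52 mod 863.
487^1 ≡ 487 (mod 863)
487^2 = (487^1)^2 ≡ 487^2 = 237169 ≡ 707 (mod 863)
487^4 = (487^2)^2 ≡ 707^2 = 499849 ≡ 172 (mod 863)
487^8 = (487^4)^2 ≡ 172^2 = 29584 ≡ 242 (mod 863)
487^16 = (487^8)^2 ≡ 242^2 = 58564 ≡ 743 (mod 863)
487^32 = (487^16)^2 ≡ 743^2 = 552049 ≡ 592 (mod 863)
487^52 = 487^32 · 487^16 · 487^4 ≡ 592 · 743 · 172 ≡ 337 (mod 863).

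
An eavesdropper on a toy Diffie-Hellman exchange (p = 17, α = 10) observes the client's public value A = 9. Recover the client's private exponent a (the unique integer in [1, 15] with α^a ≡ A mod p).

6

Try successive powers of 10 modulo 17:
10^1 ≡ 10
10^2 ≡ 15
10^3 ≡ 14
10^4 ≡ 4
10^5 ≡ 6
10^6 ≡ 9
Found: a = 6.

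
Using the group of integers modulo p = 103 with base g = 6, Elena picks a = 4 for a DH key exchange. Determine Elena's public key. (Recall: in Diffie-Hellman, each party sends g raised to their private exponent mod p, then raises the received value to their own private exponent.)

Public value = 6^{4} \pmod{103}.
6^1 ≡ 6 (mod 103)
6^2 = (6^1)^2 ≡ 6^2 = 36 ≡ 36 (mod 103)
6^4 = (6^2)^2 ≡ 36^2 = 1296 ≡ 60 (mod 103)

60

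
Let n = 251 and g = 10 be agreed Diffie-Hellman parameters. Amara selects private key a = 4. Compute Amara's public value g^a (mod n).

Public value = 10^4 (mod 251).
10^1 ≡ 10 (mod 251)
10^2 = (10^1)^2 ≡ 10^2 = 100 ≡ 100 (mod 251)
10^4 = (10^2)^2 ≡ 100^2 = 10000 ≡ 211 (mod 251)

211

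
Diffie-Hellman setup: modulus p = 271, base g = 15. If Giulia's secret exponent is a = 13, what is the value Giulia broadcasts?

Public value = 15^13 (mod 271).
15^1 ≡ 15 (mod 271)
15^2 = (15^1)^2 ≡ 15^2 = 225 ≡ 225 (mod 271)
15^4 = (15^2)^2 ≡ 225^2 = 50625 ≡ 219 (mod 271)
15^8 = (15^4)^2 ≡ 219^2 = 47961 ≡ 265 (mod 271)
15^13 = 15^8 · 15^4 · 15^1 ≡ 265 · 219 · 15 ≡ 73 (mod 271).

73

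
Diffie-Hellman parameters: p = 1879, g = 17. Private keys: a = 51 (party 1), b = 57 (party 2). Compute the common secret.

545

Party 2 sends B = g^b mod p = 17^57 mod 1879.
17^1 ≡ 17 (mod 1879)
17^2 = (17^1)^2 ≡ 17^2 = 289 ≡ 289 (mod 1879)
17^4 = (17^2)^2 ≡ 289^2 = 83521 ≡ 845 (mod 1879)
17^8 = (17^4)^2 ≡ 845^2 = 714025 ≡ 5 (mod 1879)
17^16 = (17^8)^2 ≡ 5^2 = 25 ≡ 25 (mod 1879)
17^32 = (17^16)^2 ≡ 25^2 = 625 ≡ 625 (mod 1879)
17^57 = 17^32 · 17^16 · 17^8 · 17^1 ≡ 625 · 25 · 5 · 17 ≡ 1551 (mod 1879).
So B = 1551. Party 1 then computes K = B^a mod p = 1551^51 mod 1879.
1551^1 ≡ 1551 (mod 1879)
1551^2 = (1551^1)^2 ≡ 1551^2 = 2405601 ≡ 481 (mod 1879)
1551^4 = (1551^2)^2 ≡ 481^2 = 231361 ≡ 244 (mod 1879)
1551^8 = (1551^4)^2 ≡ 244^2 = 59536 ≡ 1287 (mod 1879)
1551^16 = (1551^8)^2 ≡ 1287^2 = 1656369 ≡ 970 (mod 1879)
1551^32 = (1551^16)^2 ≡ 970^2 = 940900 ≡ 1400 (mod 1879)
1551^51 = 1551^32 · 1551^16 · 1551^2 · 1551^1 ≡ 1400 · 970 · 481 · 1551 ≡ 545 (mod 1879).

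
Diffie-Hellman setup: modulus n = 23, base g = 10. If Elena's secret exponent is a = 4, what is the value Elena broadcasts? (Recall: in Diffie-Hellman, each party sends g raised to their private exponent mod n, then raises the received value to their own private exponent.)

Public value = 10^4 mod 23.
10^1 ≡ 10 (mod 23)
10^2 = (10^1)^2 ≡ 10^2 = 100 ≡ 8 (mod 23)
10^4 = (10^2)^2 ≡ 8^2 = 64 ≡ 18 (mod 23)

18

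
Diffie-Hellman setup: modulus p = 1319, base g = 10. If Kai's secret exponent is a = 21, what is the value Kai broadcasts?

Public value = 10^21 (mod 1319).
10^1 ≡ 10 (mod 1319)
10^2 = (10^1)^2 ≡ 10^2 = 100 ≡ 100 (mod 1319)
10^4 = (10^2)^2 ≡ 100^2 = 10000 ≡ 767 (mod 1319)
10^8 = (10^4)^2 ≡ 767^2 = 588289 ≡ 15 (mod 1319)
10^16 = (10^8)^2 ≡ 15^2 = 225 ≡ 225 (mod 1319)
10^21 = 10^16 · 10^4 · 10^1 ≡ 225 · 767 · 10 ≡ 498 (mod 1319).

498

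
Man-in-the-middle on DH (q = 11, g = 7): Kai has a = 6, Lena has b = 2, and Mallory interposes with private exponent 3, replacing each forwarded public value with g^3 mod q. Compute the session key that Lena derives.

Lena receives Mallory's public value M = 7^3 mod 11 instead of the honest one.
7^1 ≡ 7 (mod 11)
7^2 = (7^1)^2 ≡ 7^2 = 49 ≡ 5 (mod 11)
7^3 = 7^2 · 7^1 ≡ 5 · 7 ≡ 2 (mod 11).
So M = 2. Lena computes K = M^2 mod 11.
2^1 ≡ 2 (mod 11)
2^2 = (2^1)^2 ≡ 2^2 = 4 ≡ 4 (mod 11)

4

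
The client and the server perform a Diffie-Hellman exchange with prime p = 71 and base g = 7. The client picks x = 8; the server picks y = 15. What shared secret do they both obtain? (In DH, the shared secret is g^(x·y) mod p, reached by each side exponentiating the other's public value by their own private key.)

48

The server sends B = g^y mod p = 7^15 mod 71.
7^1 ≡ 7 (mod 71)
7^2 = (7^1)^2 ≡ 7^2 = 49 ≡ 49 (mod 71)
7^4 = (7^2)^2 ≡ 49^2 = 2401 ≡ 58 (mod 71)
7^8 = (7^4)^2 ≡ 58^2 = 3364 ≡ 27 (mod 71)
7^15 = 7^8 · 7^4 · 7^2 · 7^1 ≡ 27 · 58 · 49 · 7 ≡ 23 (mod 71).
So B = 23. The client then computes K = B^x mod p = 23^8 mod 71.
23^1 ≡ 23 (mod 71)
23^2 = (23^1)^2 ≡ 23^2 = 529 ≡ 32 (mod 71)
23^4 = (23^2)^2 ≡ 32^2 = 1024 ≡ 30 (mod 71)
23^8 = (23^4)^2 ≡ 30^2 = 900 ≡ 48 (mod 71)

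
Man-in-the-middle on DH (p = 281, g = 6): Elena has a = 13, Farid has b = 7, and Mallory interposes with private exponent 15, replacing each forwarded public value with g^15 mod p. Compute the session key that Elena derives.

Elena receives Mallory's public value M = 6^15 mod 281 instead of the honest one.
6^1 ≡ 6 (mod 281)
6^2 = (6^1)^2 ≡ 6^2 = 36 ≡ 36 (mod 281)
6^4 = (6^2)^2 ≡ 36^2 = 1296 ≡ 172 (mod 281)
6^8 = (6^4)^2 ≡ 172^2 = 29584 ≡ 79 (mod 281)
6^15 = 6^8 · 6^4 · 6^2 · 6^1 ≡ 79 · 172 · 36 · 6 ≡ 244 (mod 281).
So M = 244. Elena computes K = M^13 mod 281.
244^1 ≡ 244 (mod 281)
244^2 = (244^1)^2 ≡ 244^2 = 59536 ≡ 245 (mod 281)
244^4 = (244^2)^2 ≡ 245^2 = 60025 ≡ 172 (mod 281)
244^8 = (244^4)^2 ≡ 172^2 = 29584 ≡ 79 (mod 281)
244^13 = 244^8 · 244^4 · 244^1 ≡ 79 · 172 · 244 ≡ 234 (mod 281).

234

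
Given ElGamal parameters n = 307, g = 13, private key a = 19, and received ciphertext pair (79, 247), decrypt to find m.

111

Shared mask s = c₁^a mod n = 79^19 mod 307.
79^1 ≡ 79 (mod 307)
79^2 = (79^1)^2 ≡ 79^2 = 6241 ≡ 101 (mod 307)
79^4 = (79^2)^2 ≡ 101^2 = 10201 ≡ 70 (mod 307)
79^8 = (79^4)^2 ≡ 70^2 = 4900 ≡ 295 (mod 307)
79^16 = (79^8)^2 ≡ 295^2 = 87025 ≡ 144 (mod 307)
79^19 = 79^16 · 79^2 · 79^1 ≡ 144 · 101 · 79 ≡ 182 (mod 307).
So s = 182; s⁻¹ ≡ 167 (mod 307).
m = c₂ · s⁻¹ mod 307 = 247 · 167 mod 307 = 111.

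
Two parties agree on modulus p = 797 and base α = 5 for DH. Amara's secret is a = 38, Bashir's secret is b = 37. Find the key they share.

Amara sends A = α^a mod p = 5^38 mod 797.
5^1 ≡ 5 (mod 797)
5^2 = (5^1)^2 ≡ 5^2 = 25 ≡ 25 (mod 797)
5^4 = (5^2)^2 ≡ 25^2 = 625 ≡ 625 (mod 797)
5^8 = (5^4)^2 ≡ 625^2 = 390625 ≡ 95 (mod 797)
5^16 = (5^8)^2 ≡ 95^2 = 9025 ≡ 258 (mod 797)
5^32 = (5^16)^2 ≡ 258^2 = 66564 ≡ 413 (mod 797)
5^38 = 5^32 · 5^4 · 5^2 ≡ 413 · 625 · 25 ≡ 613 (mod 797).
So A = 613. Bashir then computes K = A^b mod p = 613^37 mod 797.
613^1 ≡ 613 (mod 797)
613^2 = (613^1)^2 ≡ 613^2 = 375769 ≡ 382 (mod 797)
613^4 = (613^2)^2 ≡ 382^2 = 145924 ≡ 73 (mod 797)
613^8 = (613^4)^2 ≡ 73^2 = 5329 ≡ 547 (mod 797)
613^16 = (613^8)^2 ≡ 547^2 = 299209 ≡ 334 (mod 797)
613^32 = (613^16)^2 ≡ 334^2 = 111556 ≡ 773 (mod 797)
613^37 = 613^32 · 613^4 · 613^1 ≡ 773 · 73 · 613 ≡ 380 (mod 797).

380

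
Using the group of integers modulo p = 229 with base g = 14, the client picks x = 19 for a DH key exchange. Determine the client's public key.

94

Public value = 14^19 mod 229.
14^1 ≡ 14 (mod 229)
14^2 = (14^1)^2 ≡ 14^2 = 196 ≡ 196 (mod 229)
14^4 = (14^2)^2 ≡ 196^2 = 38416 ≡ 173 (mod 229)
14^8 = (14^4)^2 ≡ 173^2 = 29929 ≡ 159 (mod 229)
14^16 = (14^8)^2 ≡ 159^2 = 25281 ≡ 91 (mod 229)
14^19 = 14^16 · 14^2 · 14^1 ≡ 91 · 196 · 14 ≡ 94 (mod 229).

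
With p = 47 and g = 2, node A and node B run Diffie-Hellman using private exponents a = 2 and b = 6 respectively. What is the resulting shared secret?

Node A sends A = g^a mod p = 2^2 mod 47.
2^1 ≡ 2 (mod 47)
2^2 = (2^1)^2 ≡ 2^2 = 4 ≡ 4 (mod 47)
So A = 4. Node B then computes K = A^b mod p = 4^6 mod 47.
4^1 ≡ 4 (mod 47)
4^2 = (4^1)^2 ≡ 4^2 = 16 ≡ 16 (mod 47)
4^4 = (4^2)^2 ≡ 16^2 = 256 ≡ 21 (mod 47)
4^6 = 4^4 · 4^2 ≡ 21 · 16 ≡ 7 (mod 47).

7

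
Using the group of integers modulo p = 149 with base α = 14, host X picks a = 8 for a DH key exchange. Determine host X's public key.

Public value = 14^8 mod 149.
14^1 ≡ 14 (mod 149)
14^2 = (14^1)^2 ≡ 14^2 = 196 ≡ 47 (mod 149)
14^4 = (14^2)^2 ≡ 47^2 = 2209 ≡ 123 (mod 149)
14^8 = (14^4)^2 ≡ 123^2 = 15129 ≡ 80 (mod 149)

80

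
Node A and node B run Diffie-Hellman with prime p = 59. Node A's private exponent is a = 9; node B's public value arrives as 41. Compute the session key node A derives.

21

Shared key K = 41^9 mod 59.
41^1 ≡ 41 (mod 59)
41^2 = (41^1)^2 ≡ 41^2 = 1681 ≡ 29 (mod 59)
41^4 = (41^2)^2 ≡ 29^2 = 841 ≡ 15 (mod 59)
41^8 = (41^4)^2 ≡ 15^2 = 225 ≡ 48 (mod 59)
41^9 = 41^8 · 41^1 ≡ 48 · 41 ≡ 21 (mod 59).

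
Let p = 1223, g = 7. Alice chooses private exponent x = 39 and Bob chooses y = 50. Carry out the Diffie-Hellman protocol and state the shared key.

Alice sends A = g^x mod p = 7^39 mod 1223.
7^1 ≡ 7 (mod 1223)
7^2 = (7^1)^2 ≡ 7^2 = 49 ≡ 49 (mod 1223)
7^4 = (7^2)^2 ≡ 49^2 = 2401 ≡ 1178 (mod 1223)
7^8 = (7^4)^2 ≡ 1178^2 = 1387684 ≡ 802 (mod 1223)
7^16 = (7^8)^2 ≡ 802^2 = 643204 ≡ 1129 (mod 1223)
7^32 = (7^16)^2 ≡ 1129^2 = 1274641 ≡ 275 (mod 1223)
7^39 = 7^32 · 7^4 · 7^2 · 7^1 ≡ 275 · 1178 · 49 · 7 ≡ 408 (mod 1223).
So A = 408. Bob then computes K = A^y mod p = 408^50 mod 1223.
408^1 ≡ 408 (mod 1223)
408^2 = (408^1)^2 ≡ 408^2 = 166464 ≡ 136 (mod 1223)
408^4 = (408^2)^2 ≡ 136^2 = 18496 ≡ 151 (mod 1223)
408^8 = (408^4)^2 ≡ 151^2 = 22801 ≡ 787 (mod 1223)
408^16 = (408^8)^2 ≡ 787^2 = 619369 ≡ 531 (mod 1223)
408^32 = (408^16)^2 ≡ 531^2 = 281961 ≡ 671 (mod 1223)
408^50 = 408^32 · 408^16 · 408^2 ≡ 671 · 531 · 136 ≡ 453 (mod 1223).

453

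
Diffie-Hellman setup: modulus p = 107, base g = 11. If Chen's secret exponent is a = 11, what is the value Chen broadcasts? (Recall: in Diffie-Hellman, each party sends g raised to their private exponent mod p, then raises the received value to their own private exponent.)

34

Public value = 11^11 mod 107.
11^1 ≡ 11 (mod 107)
11^2 = (11^1)^2 ≡ 11^2 = 121 ≡ 14 (mod 107)
11^4 = (11^2)^2 ≡ 14^2 = 196 ≡ 89 (mod 107)
11^8 = (11^4)^2 ≡ 89^2 = 7921 ≡ 3 (mod 107)
11^11 = 11^8 · 11^2 · 11^1 ≡ 3 · 14 · 11 ≡ 34 (mod 107).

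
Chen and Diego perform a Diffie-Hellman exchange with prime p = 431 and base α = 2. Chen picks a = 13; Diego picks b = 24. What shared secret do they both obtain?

Chen sends A = α^a mod p = 2^13 mod 431.
2^1 ≡ 2 (mod 431)
2^2 = (2^1)^2 ≡ 2^2 = 4 ≡ 4 (mod 431)
2^4 = (2^2)^2 ≡ 4^2 = 16 ≡ 16 (mod 431)
2^8 = (2^4)^2 ≡ 16^2 = 256 ≡ 256 (mod 431)
2^13 = 2^8 · 2^4 · 2^1 ≡ 256 · 16 · 2 ≡ 3 (mod 431).
So A = 3. Diego then computes K = A^b mod p = 3^24 mod 431.
3^1 ≡ 3 (mod 431)
3^2 = (3^1)^2 ≡ 3^2 = 9 ≡ 9 (mod 431)
3^4 = (3^2)^2 ≡ 9^2 = 81 ≡ 81 (mod 431)
3^8 = (3^4)^2 ≡ 81^2 = 6561 ≡ 96 (mod 431)
3^16 = (3^8)^2 ≡ 96^2 = 9216 ≡ 165 (mod 431)
3^24 = 3^16 · 3^8 ≡ 165 · 96 ≡ 324 (mod 431).

324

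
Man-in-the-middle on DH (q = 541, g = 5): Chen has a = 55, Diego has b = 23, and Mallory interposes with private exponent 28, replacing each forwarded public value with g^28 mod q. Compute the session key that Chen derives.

58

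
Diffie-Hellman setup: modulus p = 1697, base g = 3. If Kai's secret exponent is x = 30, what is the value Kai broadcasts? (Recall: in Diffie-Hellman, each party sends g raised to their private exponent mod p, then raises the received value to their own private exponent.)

337

Public value = 3^30 mod 1697.
3^1 ≡ 3 (mod 1697)
3^2 = (3^1)^2 ≡ 3^2 = 9 ≡ 9 (mod 1697)
3^4 = (3^2)^2 ≡ 9^2 = 81 ≡ 81 (mod 1697)
3^8 = (3^4)^2 ≡ 81^2 = 6561 ≡ 1470 (mod 1697)
3^16 = (3^8)^2 ≡ 1470^2 = 2160900 ≡ 619 (mod 1697)
3^30 = 3^16 · 3^8 · 3^4 · 3^2 ≡ 619 · 1470 · 81 · 9 ≡ 337 (mod 1697).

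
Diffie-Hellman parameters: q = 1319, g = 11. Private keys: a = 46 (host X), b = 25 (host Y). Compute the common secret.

Host Y sends B = g^b mod q = 11^25 mod 1319.
11^1 ≡ 11 (mod 1319)
11^2 = (11^1)^2 ≡ 11^2 = 121 ≡ 121 (mod 1319)
11^4 = (11^2)^2 ≡ 121^2 = 14641 ≡ 132 (mod 1319)
11^8 = (11^4)^2 ≡ 132^2 = 17424 ≡ 277 (mod 1319)
11^16 = (11^8)^2 ≡ 277^2 = 76729 ≡ 227 (mod 1319)
11^25 = 11^16 · 11^8 · 11^1 ≡ 227 · 277 · 11 ≡ 513 (mod 1319).
So B = 513. Host X then computes K = B^a mod q = 513^46 mod 1319.
513^1 ≡ 513 (mod 1319)
513^2 = (513^1)^2 ≡ 513^2 = 263169 ≡ 688 (mod 1319)
513^4 = (513^2)^2 ≡ 688^2 = 473344 ≡ 1142 (mod 1319)
513^8 = (513^4)^2 ≡ 1142^2 = 1304164 ≡ 992 (mod 1319)
513^16 = (513^8)^2 ≡ 992^2 = 984064 ≡ 90 (mod 1319)
513^32 = (513^16)^2 ≡ 90^2 = 8100 ≡ 186 (mod 1319)
513^46 = 513^32 · 513^8 · 513^4 · 513^2 ≡ 186 · 992 · 1142 · 688 ≡ 32 (mod 1319).

32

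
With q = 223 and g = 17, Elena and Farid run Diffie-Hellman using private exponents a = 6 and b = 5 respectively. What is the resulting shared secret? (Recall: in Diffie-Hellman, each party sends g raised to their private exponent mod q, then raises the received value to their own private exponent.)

Elena sends A = g^a mod q = 17^6 mod 223.
17^1 ≡ 17 (mod 223)
17^2 = (17^1)^2 ≡ 17^2 = 289 ≡ 66 (mod 223)
17^4 = (17^2)^2 ≡ 66^2 = 4356 ≡ 119 (mod 223)
17^6 = 17^4 · 17^2 ≡ 119 · 66 ≡ 49 (mod 223).
So A = 49. Farid then computes K = A^b mod q = 49^5 mod 223.
49^1 ≡ 49 (mod 223)
49^2 = (49^1)^2 ≡ 49^2 = 2401 ≡ 171 (mod 223)
49^4 = (49^2)^2 ≡ 171^2 = 29241 ≡ 28 (mod 223)
49^5 = 49^4 · 49^1 ≡ 28 · 49 ≡ 34 (mod 223).

34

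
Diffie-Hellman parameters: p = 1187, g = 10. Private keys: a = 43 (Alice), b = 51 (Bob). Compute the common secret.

1003

Bob sends B = g^b mod p = 10^51 mod 1187.
10^1 ≡ 10 (mod 1187)
10^2 = (10^1)^2 ≡ 10^2 = 100 ≡ 100 (mod 1187)
10^4 = (10^2)^2 ≡ 100^2 = 10000 ≡ 504 (mod 1187)
10^8 = (10^4)^2 ≡ 504^2 = 254016 ≡ 1185 (mod 1187)
10^16 = (10^8)^2 ≡ 1185^2 = 1404225 ≡ 4 (mod 1187)
10^32 = (10^16)^2 ≡ 4^2 = 16 ≡ 16 (mod 1187)
10^51 = 10^32 · 10^16 · 10^2 · 10^1 ≡ 16 · 4 · 100 · 10 ≡ 1089 (mod 1187).
So B = 1089. Alice then computes K = B^a mod p = 1089^43 mod 1187.
1089^1 ≡ 1089 (mod 1187)
1089^2 = (1089^1)^2 ≡ 1089^2 = 1185921 ≡ 108 (mod 1187)
1089^4 = (1089^2)^2 ≡ 108^2 = 11664 ≡ 981 (mod 1187)
1089^8 = (1089^4)^2 ≡ 981^2 = 962361 ≡ 891 (mod 1187)
1089^16 = (1089^8)^2 ≡ 891^2 = 793881 ≡ 965 (mod 1187)
1089^32 = (1089^16)^2 ≡ 965^2 = 931225 ≡ 617 (mod 1187)
1089^43 = 1089^32 · 1089^8 · 1089^2 · 1089^1 ≡ 617 · 891 · 108 · 1089 ≡ 1003 (mod 1187).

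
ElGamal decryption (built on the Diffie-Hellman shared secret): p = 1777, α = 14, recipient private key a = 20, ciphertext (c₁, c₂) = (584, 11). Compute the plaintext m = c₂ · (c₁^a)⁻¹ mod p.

Shared mask s = c₁^a mod p = 584^20 mod 1777.
584^1 ≡ 584 (mod 1777)
584^2 = (584^1)^2 ≡ 584^2 = 341056 ≡ 1649 (mod 1777)
584^4 = (584^2)^2 ≡ 1649^2 = 2719201 ≡ 391 (mod 1777)
584^8 = (584^4)^2 ≡ 391^2 = 152881 ≡ 59 (mod 1777)
584^16 = (584^8)^2 ≡ 59^2 = 3481 ≡ 1704 (mod 1777)
584^20 = 584^16 · 584^4 ≡ 1704 · 391 ≡ 1666 (mod 1777).
So s = 1666; s⁻¹ ≡ 16 (mod 1777).
m = c₂ · s⁻¹ mod 1777 = 11 · 16 mod 1777 = 176.

176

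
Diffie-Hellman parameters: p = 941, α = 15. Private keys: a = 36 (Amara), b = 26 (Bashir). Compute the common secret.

Bashir sends B = α^b mod p = 15^26 mod 941.
15^1 ≡ 15 (mod 941)
15^2 = (15^1)^2 ≡ 15^2 = 225 ≡ 225 (mod 941)
15^4 = (15^2)^2 ≡ 225^2 = 50625 ≡ 752 (mod 941)
15^8 = (15^4)^2 ≡ 752^2 = 565504 ≡ 904 (mod 941)
15^16 = (15^8)^2 ≡ 904^2 = 817216 ≡ 428 (mod 941)
15^26 = 15^16 · 15^8 · 15^2 ≡ 428 · 904 · 225 ≡ 467 (mod 941).
So B = 467. Amara then computes K = B^a mod p = 467^36 mod 941.
467^1 ≡ 467 (mod 941)
467^2 = (467^1)^2 ≡ 467^2 = 218089 ≡ 718 (mod 941)
467^4 = (467^2)^2 ≡ 718^2 = 515524 ≡ 797 (mod 941)
467^8 = (467^4)^2 ≡ 797^2 = 635209 ≡ 34 (mod 941)
467^16 = (467^8)^2 ≡ 34^2 = 1156 ≡ 215 (mod 941)
467^32 = (467^16)^2 ≡ 215^2 = 46225 ≡ 116 (mod 941)
467^36 = 467^32 · 467^4 ≡ 116 · 797 ≡ 234 (mod 941).

234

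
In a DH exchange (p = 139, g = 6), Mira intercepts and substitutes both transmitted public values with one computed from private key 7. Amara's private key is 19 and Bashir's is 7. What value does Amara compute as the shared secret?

Amara receives Mira's public value M = 6^7 mod 139 instead of the honest one.
6^1 ≡ 6 (mod 139)
6^2 = (6^1)^2 ≡ 6^2 = 36 ≡ 36 (mod 139)
6^4 = (6^2)^2 ≡ 36^2 = 1296 ≡ 45 (mod 139)
6^7 = 6^4 · 6^2 · 6^1 ≡ 45 · 36 · 6 ≡ 129 (mod 139).
So M = 129. Amara computes K = M^19 mod 139.
129^1 ≡ 129 (mod 139)
129^2 = (129^1)^2 ≡ 129^2 = 16641 ≡ 100 (mod 139)
129^4 = (129^2)^2 ≡ 100^2 = 10000 ≡ 131 (mod 139)
129^8 = (129^4)^2 ≡ 131^2 = 17161 ≡ 64 (mod 139)
129^16 = (129^8)^2 ≡ 64^2 = 4096 ≡ 65 (mod 139)
129^19 = 129^16 · 129^2 · 129^1 ≡ 65 · 100 · 129 ≡ 52 (mod 139).

52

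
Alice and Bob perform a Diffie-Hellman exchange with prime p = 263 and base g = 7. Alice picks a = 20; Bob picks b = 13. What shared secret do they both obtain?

102

Alice sends A = g^a mod p = 7^20 mod 263.
7^1 ≡ 7 (mod 263)
7^2 = (7^1)^2 ≡ 7^2 = 49 ≡ 49 (mod 263)
7^4 = (7^2)^2 ≡ 49^2 = 2401 ≡ 34 (mod 263)
7^8 = (7^4)^2 ≡ 34^2 = 1156 ≡ 104 (mod 263)
7^16 = (7^8)^2 ≡ 104^2 = 10816 ≡ 33 (mod 263)
7^20 = 7^16 · 7^4 ≡ 33 · 34 ≡ 70 (mod 263).
So A = 70. Bob then computes K = A^b mod p = 70^13 mod 263.
70^1 ≡ 70 (mod 263)
70^2 = (70^1)^2 ≡ 70^2 = 4900 ≡ 166 (mod 263)
70^4 = (70^2)^2 ≡ 166^2 = 27556 ≡ 204 (mod 263)
70^8 = (70^4)^2 ≡ 204^2 = 41616 ≡ 62 (mod 263)
70^13 = 70^8 · 70^4 · 70^1 ≡ 62 · 204 · 70 ≡ 102 (mod 263).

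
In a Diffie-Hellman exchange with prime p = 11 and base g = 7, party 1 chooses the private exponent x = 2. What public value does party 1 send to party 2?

5

Public value = 7^2 mod 11.
7^1 ≡ 7 (mod 11)
7^2 = (7^1)^2 ≡ 7^2 = 49 ≡ 5 (mod 11)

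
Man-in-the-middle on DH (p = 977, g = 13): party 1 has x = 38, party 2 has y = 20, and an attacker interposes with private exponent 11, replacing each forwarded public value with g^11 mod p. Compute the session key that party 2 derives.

658

Party 2 receives an attacker's public value M = 13^11 mod 977 instead of the honest one.
13^1 ≡ 13 (mod 977)
13^2 = (13^1)^2 ≡ 13^2 = 169 ≡ 169 (mod 977)
13^4 = (13^2)^2 ≡ 169^2 = 28561 ≡ 228 (mod 977)
13^8 = (13^4)^2 ≡ 228^2 = 51984 ≡ 203 (mod 977)
13^11 = 13^8 · 13^2 · 13^1 ≡ 203 · 169 · 13 ≡ 479 (mod 977).
So M = 479. Party 2 computes K = M^20 mod 977.
479^1 ≡ 479 (mod 977)
479^2 = (479^1)^2 ≡ 479^2 = 229441 ≡ 823 (mod 977)
479^4 = (479^2)^2 ≡ 823^2 = 677329 ≡ 268 (mod 977)
479^8 = (479^4)^2 ≡ 268^2 = 71824 ≡ 503 (mod 977)
479^16 = (479^8)^2 ≡ 503^2 = 253009 ≡ 943 (mod 977)
479^20 = 479^16 · 479^4 ≡ 943 · 268 ≡ 658 (mod 977).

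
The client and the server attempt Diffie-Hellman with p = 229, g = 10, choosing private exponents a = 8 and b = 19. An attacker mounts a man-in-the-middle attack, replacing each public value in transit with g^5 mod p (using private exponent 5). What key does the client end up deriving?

111

The client receives an attacker's public value M = 10^5 mod 229 instead of the honest one.
10^1 ≡ 10 (mod 229)
10^2 = (10^1)^2 ≡ 10^2 = 100 ≡ 100 (mod 229)
10^4 = (10^2)^2 ≡ 100^2 = 10000 ≡ 153 (mod 229)
10^5 = 10^4 · 10^1 ≡ 153 · 10 ≡ 156 (mod 229).
So M = 156. The client computes K = M^8 mod 229.
156^1 ≡ 156 (mod 229)
156^2 = (156^1)^2 ≡ 156^2 = 24336 ≡ 62 (mod 229)
156^4 = (156^2)^2 ≡ 62^2 = 3844 ≡ 180 (mod 229)
156^8 = (156^4)^2 ≡ 180^2 = 32400 ≡ 111 (mod 229)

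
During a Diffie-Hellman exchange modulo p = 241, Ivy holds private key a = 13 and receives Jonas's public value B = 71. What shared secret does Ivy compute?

Shared key K = 71^13 mod 241.
71^1 ≡ 71 (mod 241)
71^2 = (71^1)^2 ≡ 71^2 = 5041 ≡ 221 (mod 241)
71^4 = (71^2)^2 ≡ 221^2 = 48841 ≡ 159 (mod 241)
71^8 = (71^4)^2 ≡ 159^2 = 25281 ≡ 217 (mod 241)
71^13 = 71^8 · 71^4 · 71^1 ≡ 217 · 159 · 71 ≡ 189 (mod 241).

189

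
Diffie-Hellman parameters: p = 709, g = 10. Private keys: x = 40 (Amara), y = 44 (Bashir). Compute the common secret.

543

Amara sends A = g^x mod p = 10^40 mod 709.
10^1 ≡ 10 (mod 709)
10^2 = (10^1)^2 ≡ 10^2 = 100 ≡ 100 (mod 709)
10^4 = (10^2)^2 ≡ 100^2 = 10000 ≡ 74 (mod 709)
10^8 = (10^4)^2 ≡ 74^2 = 5476 ≡ 513 (mod 709)
10^16 = (10^8)^2 ≡ 513^2 = 263169 ≡ 130 (mod 709)
10^32 = (10^16)^2 ≡ 130^2 = 16900 ≡ 593 (mod 709)
10^40 = 10^32 · 10^8 ≡ 593 · 513 ≡ 48 (mod 709).
So A = 48. Bashir then computes K = A^y mod p = 48^44 mod 709.
48^1 ≡ 48 (mod 709)
48^2 = (48^1)^2 ≡ 48^2 = 2304 ≡ 177 (mod 709)
48^4 = (48^2)^2 ≡ 177^2 = 31329 ≡ 133 (mod 709)
48^8 = (48^4)^2 ≡ 133^2 = 17689 ≡ 673 (mod 709)
48^16 = (48^8)^2 ≡ 673^2 = 452929 ≡ 587 (mod 709)
48^32 = (48^16)^2 ≡ 587^2 = 344569 ≡ 704 (mod 709)
48^44 = 48^32 · 48^8 · 48^4 ≡ 704 · 673 · 133 ≡ 543 (mod 709).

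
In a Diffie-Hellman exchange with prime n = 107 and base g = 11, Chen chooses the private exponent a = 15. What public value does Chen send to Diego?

30

Public value = 11^15 (mod 107).
11^1 ≡ 11 (mod 107)
11^2 = (11^1)^2 ≡ 11^2 = 121 ≡ 14 (mod 107)
11^4 = (11^2)^2 ≡ 14^2 = 196 ≡ 89 (mod 107)
11^8 = (11^4)^2 ≡ 89^2 = 7921 ≡ 3 (mod 107)
11^15 = 11^8 · 11^4 · 11^2 · 11^1 ≡ 3 · 89 · 14 · 11 ≡ 30 (mod 107).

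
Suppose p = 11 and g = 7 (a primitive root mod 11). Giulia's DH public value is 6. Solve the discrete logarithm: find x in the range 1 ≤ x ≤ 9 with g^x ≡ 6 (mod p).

Try successive powers of 7 modulo 11:
7^1 ≡ 7
7^2 ≡ 5
7^3 ≡ 2
7^4 ≡ 3
7^5 ≡ 10
7^6 ≡ 4
7^7 ≡ 6
Found: x = 7.

7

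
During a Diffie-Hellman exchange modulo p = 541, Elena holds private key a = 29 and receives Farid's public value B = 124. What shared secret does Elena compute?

48

Shared key K = 124^29 mod 541.
124^1 ≡ 124 (mod 541)
124^2 = (124^1)^2 ≡ 124^2 = 15376 ≡ 228 (mod 541)
124^4 = (124^2)^2 ≡ 228^2 = 51984 ≡ 48 (mod 541)
124^8 = (124^4)^2 ≡ 48^2 = 2304 ≡ 140 (mod 541)
124^16 = (124^8)^2 ≡ 140^2 = 19600 ≡ 124 (mod 541)
124^29 = 124^16 · 124^8 · 124^4 · 124^1 ≡ 124 · 140 · 48 · 124 ≡ 48 (mod 541).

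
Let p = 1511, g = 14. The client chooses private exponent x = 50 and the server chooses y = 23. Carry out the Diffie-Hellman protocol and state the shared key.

274

The server sends B = g^y mod p = 14^23 mod 1511.
14^1 ≡ 14 (mod 1511)
14^2 = (14^1)^2 ≡ 14^2 = 196 ≡ 196 (mod 1511)
14^4 = (14^2)^2 ≡ 196^2 = 38416 ≡ 641 (mod 1511)
14^8 = (14^4)^2 ≡ 641^2 = 410881 ≡ 1400 (mod 1511)
14^16 = (14^8)^2 ≡ 1400^2 = 1960000 ≡ 233 (mod 1511)
14^23 = 14^16 · 14^4 · 14^2 · 14^1 ≡ 233 · 641 · 196 · 14 ≡ 635 (mod 1511).
So B = 635. The client then computes K = B^x mod p = 635^50 mod 1511.
635^1 ≡ 635 (mod 1511)
635^2 = (635^1)^2 ≡ 635^2 = 403225 ≡ 1299 (mod 1511)
635^4 = (635^2)^2 ≡ 1299^2 = 1687401 ≡ 1125 (mod 1511)
635^8 = (635^4)^2 ≡ 1125^2 = 1265625 ≡ 918 (mod 1511)
635^16 = (635^8)^2 ≡ 918^2 = 842724 ≡ 1097 (mod 1511)
635^32 = (635^16)^2 ≡ 1097^2 = 1203409 ≡ 653 (mod 1511)
635^50 = 635^32 · 635^16 · 635^2 ≡ 653 · 1097 · 1299 ≡ 274 (mod 1511).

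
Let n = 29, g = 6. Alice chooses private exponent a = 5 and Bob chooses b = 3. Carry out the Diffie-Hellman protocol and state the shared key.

6

Bob sends B = g^b mod n = 6^3 mod 29.
6^1 ≡ 6 (mod 29)
6^2 = (6^1)^2 ≡ 6^2 = 36 ≡ 7 (mod 29)
6^3 = 6^2 · 6^1 ≡ 7 · 6 ≡ 13 (mod 29).
So B = 13. Alice then computes K = B^a mod n = 13^5 mod 29.
13^1 ≡ 13 (mod 29)
13^2 = (13^1)^2 ≡ 13^2 = 169 ≡ 24 (mod 29)
13^4 = (13^2)^2 ≡ 24^2 = 576 ≡ 25 (mod 29)
13^5 = 13^4 · 13^1 ≡ 25 · 13 ≡ 6 (mod 29).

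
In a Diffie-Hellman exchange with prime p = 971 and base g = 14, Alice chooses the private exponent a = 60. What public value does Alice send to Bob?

969

Public value = 14^60 (mod 971).
14^1 ≡ 14 (mod 971)
14^2 = (14^1)^2 ≡ 14^2 = 196 ≡ 196 (mod 971)
14^4 = (14^2)^2 ≡ 196^2 = 38416 ≡ 547 (mod 971)
14^8 = (14^4)^2 ≡ 547^2 = 299209 ≡ 141 (mod 971)
14^16 = (14^8)^2 ≡ 141^2 = 19881 ≡ 461 (mod 971)
14^32 = (14^16)^2 ≡ 461^2 = 212521 ≡ 843 (mod 971)
14^60 = 14^32 · 14^16 · 14^8 · 14^4 ≡ 843 · 461 · 141 · 547 ≡ 969 (mod 971).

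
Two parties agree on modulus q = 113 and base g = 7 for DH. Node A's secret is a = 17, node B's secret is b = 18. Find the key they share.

30

Node A sends A = g^a mod q = 7^17 mod 113.
7^1 ≡ 7 (mod 113)
7^2 = (7^1)^2 ≡ 7^2 = 49 ≡ 49 (mod 113)
7^4 = (7^2)^2 ≡ 49^2 = 2401 ≡ 28 (mod 113)
7^8 = (7^4)^2 ≡ 28^2 = 784 ≡ 106 (mod 113)
7^16 = (7^8)^2 ≡ 106^2 = 11236 ≡ 49 (mod 113)
7^17 = 7^16 · 7^1 ≡ 49 · 7 ≡ 4 (mod 113).
So A = 4. Node B then computes K = A^b mod q = 4^18 mod 113.
4^1 ≡ 4 (mod 113)
4^2 = (4^1)^2 ≡ 4^2 = 16 ≡ 16 (mod 113)
4^4 = (4^2)^2 ≡ 16^2 = 256 ≡ 30 (mod 113)
4^8 = (4^4)^2 ≡ 30^2 = 900 ≡ 109 (mod 113)
4^16 = (4^8)^2 ≡ 109^2 = 11881 ≡ 16 (mod 113)
4^18 = 4^16 · 4^2 ≡ 16 · 16 ≡ 30 (mod 113).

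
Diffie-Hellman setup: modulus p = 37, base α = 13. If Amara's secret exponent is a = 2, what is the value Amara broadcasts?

21

Public value = 13^2 mod 37.
13^1 ≡ 13 (mod 37)
13^2 = (13^1)^2 ≡ 13^2 = 169 ≡ 21 (mod 37)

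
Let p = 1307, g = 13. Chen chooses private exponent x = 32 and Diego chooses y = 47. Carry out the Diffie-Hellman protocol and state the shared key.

Diego sends B = g^y mod p = 13^47 mod 1307.
13^1 ≡ 13 (mod 1307)
13^2 = (13^1)^2 ≡ 13^2 = 169 ≡ 169 (mod 1307)
13^4 = (13^2)^2 ≡ 169^2 = 28561 ≡ 1114 (mod 1307)
13^8 = (13^4)^2 ≡ 1114^2 = 1240996 ≡ 653 (mod 1307)
13^16 = (13^8)^2 ≡ 653^2 = 426409 ≡ 327 (mod 1307)
13^32 = (13^16)^2 ≡ 327^2 = 106929 ≡ 1062 (mod 1307)
13^47 = 13^32 · 13^8 · 13^4 · 13^2 · 13^1 ≡ 1062 · 653 · 1114 · 169 · 13 ≡ 875 (mod 1307).
So B = 875. Chen then computes K = B^x mod p = 875^32 mod 1307.
875^1 ≡ 875 (mod 1307)
875^2 = (875^1)^2 ≡ 875^2 = 765625 ≡ 1030 (mod 1307)
875^4 = (875^2)^2 ≡ 1030^2 = 1060900 ≡ 923 (mod 1307)
875^8 = (875^4)^2 ≡ 923^2 = 851929 ≡ 1072 (mod 1307)
875^16 = (875^8)^2 ≡ 1072^2 = 1149184 ≡ 331 (mod 1307)
875^32 = (875^16)^2 ≡ 331^2 = 109561 ≡ 1080 (mod 1307)

1080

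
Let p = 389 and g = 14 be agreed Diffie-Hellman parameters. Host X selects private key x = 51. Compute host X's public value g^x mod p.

126

Public value = 14^51 mod 389.
14^1 ≡ 14 (mod 389)
14^2 = (14^1)^2 ≡ 14^2 = 196 ≡ 196 (mod 389)
14^4 = (14^2)^2 ≡ 196^2 = 38416 ≡ 294 (mod 389)
14^8 = (14^4)^2 ≡ 294^2 = 86436 ≡ 78 (mod 389)
14^16 = (14^8)^2 ≡ 78^2 = 6084 ≡ 249 (mod 389)
14^32 = (14^16)^2 ≡ 249^2 = 62001 ≡ 150 (mod 389)
14^51 = 14^32 · 14^16 · 14^2 · 14^1 ≡ 150 · 249 · 196 · 14 ≡ 126 (mod 389).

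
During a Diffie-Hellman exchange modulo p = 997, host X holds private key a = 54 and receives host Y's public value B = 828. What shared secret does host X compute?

775

Shared key K = 828^54 mod 997.
828^1 ≡ 828 (mod 997)
828^2 = (828^1)^2 ≡ 828^2 = 685584 ≡ 645 (mod 997)
828^4 = (828^2)^2 ≡ 645^2 = 416025 ≡ 276 (mod 997)
828^8 = (828^4)^2 ≡ 276^2 = 76176 ≡ 404 (mod 997)
828^16 = (828^8)^2 ≡ 404^2 = 163216 ≡ 705 (mod 997)
828^32 = (828^16)^2 ≡ 705^2 = 497025 ≡ 519 (mod 997)
828^54 = 828^32 · 828^16 · 828^4 · 828^2 ≡ 519 · 705 · 276 · 645 ≡ 775 (mod 997).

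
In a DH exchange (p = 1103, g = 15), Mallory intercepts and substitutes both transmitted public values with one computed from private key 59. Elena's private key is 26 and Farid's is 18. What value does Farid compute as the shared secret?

Farid receives Mallory's public value M = 15^59 mod 1103 instead of the honest one.
15^1 ≡ 15 (mod 1103)
15^2 = (15^1)^2 ≡ 15^2 = 225 ≡ 225 (mod 1103)
15^4 = (15^2)^2 ≡ 225^2 = 50625 ≡ 990 (mod 1103)
15^8 = (15^4)^2 ≡ 990^2 = 980100 ≡ 636 (mod 1103)
15^16 = (15^8)^2 ≡ 636^2 = 404496 ≡ 798 (mod 1103)
15^32 = (15^16)^2 ≡ 798^2 = 636804 ≡ 373 (mod 1103)
15^59 = 15^32 · 15^16 · 15^8 · 15^2 · 15^1 ≡ 373 · 798 · 636 · 225 · 15 ≡ 255 (mod 1103).
So M = 255. Farid computes K = M^18 mod 1103.
255^1 ≡ 255 (mod 1103)
255^2 = (255^1)^2 ≡ 255^2 = 65025 ≡ 1051 (mod 1103)
255^4 = (255^2)^2 ≡ 1051^2 = 1104601 ≡ 498 (mod 1103)
255^8 = (255^4)^2 ≡ 498^2 = 248004 ≡ 932 (mod 1103)
255^16 = (255^8)^2 ≡ 932^2 = 868624 ≡ 563 (mod 1103)
255^18 = 255^16 · 255^2 ≡ 563 · 1051 ≡ 505 (mod 1103).

505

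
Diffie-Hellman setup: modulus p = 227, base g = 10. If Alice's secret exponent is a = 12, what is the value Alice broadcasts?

Public value = 10^{12} \pmod{227}.
10^1 ≡ 10 (mod 227)
10^2 = (10^1)^2 ≡ 10^2 = 100 ≡ 100 (mod 227)
10^4 = (10^2)^2 ≡ 100^2 = 10000 ≡ 12 (mod 227)
10^8 = (10^4)^2 ≡ 12^2 = 144 ≡ 144 (mod 227)
10^12 = 10^8 · 10^4 ≡ 144 · 12 ≡ 139 (mod 227).

139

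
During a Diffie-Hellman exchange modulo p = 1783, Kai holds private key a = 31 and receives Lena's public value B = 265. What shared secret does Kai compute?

Shared key K = 265^31 mod 1783.
265^1 ≡ 265 (mod 1783)
265^2 = (265^1)^2 ≡ 265^2 = 70225 ≡ 688 (mod 1783)
265^4 = (265^2)^2 ≡ 688^2 = 473344 ≡ 849 (mod 1783)
265^8 = (265^4)^2 ≡ 849^2 = 720801 ≡ 469 (mod 1783)
265^16 = (265^8)^2 ≡ 469^2 = 219961 ≡ 652 (mod 1783)
265^31 = 265^16 · 265^8 · 265^4 · 265^2 · 265^1 ≡ 652 · 469 · 849 · 688 · 265 ≡ 1113 (mod 1783).

1113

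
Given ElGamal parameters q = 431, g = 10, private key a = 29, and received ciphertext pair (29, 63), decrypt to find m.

203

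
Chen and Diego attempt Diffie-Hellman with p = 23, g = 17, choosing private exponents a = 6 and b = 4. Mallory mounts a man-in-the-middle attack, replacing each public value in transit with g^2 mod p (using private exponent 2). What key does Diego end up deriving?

18

Diego receives Mallory's public value M = 17^2 mod 23 instead of the honest one.
17^1 ≡ 17 (mod 23)
17^2 = (17^1)^2 ≡ 17^2 = 289 ≡ 13 (mod 23)
So M = 13. Diego computes K = M^4 mod 23.
13^1 ≡ 13 (mod 23)
13^2 = (13^1)^2 ≡ 13^2 = 169 ≡ 8 (mod 23)
13^4 = (13^2)^2 ≡ 8^2 = 64 ≡ 18 (mod 23)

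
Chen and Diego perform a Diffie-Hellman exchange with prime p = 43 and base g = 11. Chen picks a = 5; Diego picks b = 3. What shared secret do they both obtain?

Chen sends A = g^a mod p = 11^5 mod 43.
11^1 ≡ 11 (mod 43)
11^2 = (11^1)^2 ≡ 11^2 = 121 ≡ 35 (mod 43)
11^4 = (11^2)^2 ≡ 35^2 = 1225 ≡ 21 (mod 43)
11^5 = 11^4 · 11^1 ≡ 21 · 11 ≡ 16 (mod 43).
So A = 16. Diego then computes K = A^b mod p = 16^3 mod 43.
16^1 ≡ 16 (mod 43)
16^2 = (16^1)^2 ≡ 16^2 = 256 ≡ 41 (mod 43)
16^3 = 16^2 · 16^1 ≡ 41 · 16 ≡ 11 (mod 43).

11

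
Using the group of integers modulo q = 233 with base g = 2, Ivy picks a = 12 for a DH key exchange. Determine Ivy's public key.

135

Public value = 2^12 (mod 233).
2^1 ≡ 2 (mod 233)
2^2 = (2^1)^2 ≡ 2^2 = 4 ≡ 4 (mod 233)
2^4 = (2^2)^2 ≡ 4^2 = 16 ≡ 16 (mod 233)
2^8 = (2^4)^2 ≡ 16^2 = 256 ≡ 23 (mod 233)
2^12 = 2^8 · 2^4 ≡ 23 · 16 ≡ 135 (mod 233).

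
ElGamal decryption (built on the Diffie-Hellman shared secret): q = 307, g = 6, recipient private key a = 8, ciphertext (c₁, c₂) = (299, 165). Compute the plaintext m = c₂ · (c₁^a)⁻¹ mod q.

Shared mask s = c₁^a mod q = 299^8 mod 307.
299^1 ≡ 299 (mod 307)
299^2 = (299^1)^2 ≡ 299^2 = 89401 ≡ 64 (mod 307)
299^4 = (299^2)^2 ≡ 64^2 = 4096 ≡ 105 (mod 307)
299^8 = (299^4)^2 ≡ 105^2 = 11025 ≡ 280 (mod 307)
So s = 280; s⁻¹ ≡ 216 (mod 307).
m = c₂ · s⁻¹ mod 307 = 165 · 216 mod 307 = 28.

28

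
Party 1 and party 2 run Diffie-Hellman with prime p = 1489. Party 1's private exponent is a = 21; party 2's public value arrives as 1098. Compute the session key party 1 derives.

Shared key K = 1098^21 mod 1489.
1098^1 ≡ 1098 (mod 1489)
1098^2 = (1098^1)^2 ≡ 1098^2 = 1205604 ≡ 1003 (mod 1489)
1098^4 = (1098^2)^2 ≡ 1003^2 = 1006009 ≡ 934 (mod 1489)
1098^8 = (1098^4)^2 ≡ 934^2 = 872356 ≡ 1291 (mod 1489)
1098^16 = (1098^8)^2 ≡ 1291^2 = 1666681 ≡ 490 (mod 1489)
1098^21 = 1098^16 · 1098^4 · 1098^1 ≡ 490 · 934 · 1098 ≡ 1471 (mod 1489).

1471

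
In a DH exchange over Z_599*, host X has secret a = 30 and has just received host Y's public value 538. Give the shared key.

Shared key K = 538^30 mod 599.
538^1 ≡ 538 (mod 599)
538^2 = (538^1)^2 ≡ 538^2 = 289444 ≡ 127 (mod 599)
538^4 = (538^2)^2 ≡ 127^2 = 16129 ≡ 555 (mod 599)
538^8 = (538^4)^2 ≡ 555^2 = 308025 ≡ 139 (mod 599)
538^16 = (538^8)^2 ≡ 139^2 = 19321 ≡ 153 (mod 599)
538^30 = 538^16 · 538^8 · 538^4 · 538^2 ≡ 153 · 139 · 555 · 127 ≡ 406 (mod 599).

406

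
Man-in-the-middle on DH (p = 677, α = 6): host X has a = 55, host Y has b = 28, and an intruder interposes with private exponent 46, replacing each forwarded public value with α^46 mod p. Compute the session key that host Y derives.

525

Host Y receives an intruder's public value M = 6^46 mod 677 instead of the honest one.
6^1 ≡ 6 (mod 677)
6^2 = (6^1)^2 ≡ 6^2 = 36 ≡ 36 (mod 677)
6^4 = (6^2)^2 ≡ 36^2 = 1296 ≡ 619 (mod 677)
6^8 = (6^4)^2 ≡ 619^2 = 383161 ≡ 656 (mod 677)
6^16 = (6^8)^2 ≡ 656^2 = 430336 ≡ 441 (mod 677)
6^32 = (6^16)^2 ≡ 441^2 = 194481 ≡ 182 (mod 677)
6^46 = 6^32 · 6^8 · 6^4 · 6^2 ≡ 182 · 656 · 619 · 36 ≡ 537 (mod 677).
So M = 537. Host Y computes K = M^28 mod 677.
537^1 ≡ 537 (mod 677)
537^2 = (537^1)^2 ≡ 537^2 = 288369 ≡ 644 (mod 677)
537^4 = (537^2)^2 ≡ 644^2 = 414736 ≡ 412 (mod 677)
537^8 = (537^4)^2 ≡ 412^2 = 169744 ≡ 494 (mod 677)
537^16 = (537^8)^2 ≡ 494^2 = 244036 ≡ 316 (mod 677)
537^28 = 537^16 · 537^8 · 537^4 ≡ 316 · 494 · 412 ≡ 525 (mod 677).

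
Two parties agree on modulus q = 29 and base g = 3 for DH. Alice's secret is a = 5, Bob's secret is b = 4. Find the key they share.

25

Alice sends A = g^a mod q = 3^5 mod 29.
3^1 ≡ 3 (mod 29)
3^2 = (3^1)^2 ≡ 3^2 = 9 ≡ 9 (mod 29)
3^4 = (3^2)^2 ≡ 9^2 = 81 ≡ 23 (mod 29)
3^5 = 3^4 · 3^1 ≡ 23 · 3 ≡ 11 (mod 29).
So A = 11. Bob then computes K = A^b mod q = 11^4 mod 29.
11^1 ≡ 11 (mod 29)
11^2 = (11^1)^2 ≡ 11^2 = 121 ≡ 5 (mod 29)
11^4 = (11^2)^2 ≡ 5^2 = 25 ≡ 25 (mod 29)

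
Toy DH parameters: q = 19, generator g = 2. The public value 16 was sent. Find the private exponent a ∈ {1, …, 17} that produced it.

Try successive powers of 2 modulo 19:
2^1 ≡ 2
2^2 ≡ 4
2^3 ≡ 8
2^4 ≡ 16
Found: a = 4.

4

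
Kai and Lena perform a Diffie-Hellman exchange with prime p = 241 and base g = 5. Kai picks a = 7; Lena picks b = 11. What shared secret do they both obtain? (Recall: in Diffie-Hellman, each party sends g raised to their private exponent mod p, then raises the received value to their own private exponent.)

Kai sends A = g^a mod p = 5^7 mod 241.
5^1 ≡ 5 (mod 241)
5^2 = (5^1)^2 ≡ 5^2 = 25 ≡ 25 (mod 241)
5^4 = (5^2)^2 ≡ 25^2 = 625 ≡ 143 (mod 241)
5^7 = 5^4 · 5^2 · 5^1 ≡ 143 · 25 · 5 ≡ 41 (mod 241).
So A = 41. Lena then computes K = A^b mod p = 41^11 mod 241.
41^1 ≡ 41 (mod 241)
41^2 = (41^1)^2 ≡ 41^2 = 1681 ≡ 235 (mod 241)
41^4 = (41^2)^2 ≡ 235^2 = 55225 ≡ 36 (mod 241)
41^8 = (41^4)^2 ≡ 36^2 = 1296 ≡ 91 (mod 241)
41^11 = 41^8 · 41^2 · 41^1 ≡ 91 · 235 · 41 ≡ 27 (mod 241).

27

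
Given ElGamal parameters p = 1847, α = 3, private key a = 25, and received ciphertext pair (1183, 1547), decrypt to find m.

76

Shared mask s = c₁^a mod p = 1183^25 mod 1847.
1183^1 ≡ 1183 (mod 1847)
1183^2 = (1183^1)^2 ≡ 1183^2 = 1399489 ≡ 1310 (mod 1847)
1183^4 = (1183^2)^2 ≡ 1310^2 = 1716100 ≡ 237 (mod 1847)
1183^8 = (1183^4)^2 ≡ 237^2 = 56169 ≡ 759 (mod 1847)
1183^16 = (1183^8)^2 ≡ 759^2 = 576081 ≡ 1664 (mod 1847)
1183^25 = 1183^16 · 1183^8 · 1183^1 ≡ 1664 · 759 · 1183 ≡ 1357 (mod 1847).
So s = 1357; s⁻¹ ≡ 49 (mod 1847).
m = c₂ · s⁻¹ mod 1847 = 1547 · 49 mod 1847 = 76.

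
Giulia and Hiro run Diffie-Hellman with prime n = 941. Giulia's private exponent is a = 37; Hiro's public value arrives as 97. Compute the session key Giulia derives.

97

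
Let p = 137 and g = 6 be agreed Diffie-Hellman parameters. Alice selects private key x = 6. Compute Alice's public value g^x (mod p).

Public value = 6^6 (mod 137).
6^1 ≡ 6 (mod 137)
6^2 = (6^1)^2 ≡ 6^2 = 36 ≡ 36 (mod 137)
6^4 = (6^2)^2 ≡ 36^2 = 1296 ≡ 63 (mod 137)
6^6 = 6^4 · 6^2 ≡ 63 · 36 ≡ 76 (mod 137).

76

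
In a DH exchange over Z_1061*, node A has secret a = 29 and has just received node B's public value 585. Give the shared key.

761

Shared key K = 585^29 mod 1061.
585^1 ≡ 585 (mod 1061)
585^2 = (585^1)^2 ≡ 585^2 = 342225 ≡ 583 (mod 1061)
585^4 = (585^2)^2 ≡ 583^2 = 339889 ≡ 369 (mod 1061)
585^8 = (585^4)^2 ≡ 369^2 = 136161 ≡ 353 (mod 1061)
585^16 = (585^8)^2 ≡ 353^2 = 124609 ≡ 472 (mod 1061)
585^29 = 585^16 · 585^8 · 585^4 · 585^1 ≡ 472 · 353 · 369 · 585 ≡ 761 (mod 1061).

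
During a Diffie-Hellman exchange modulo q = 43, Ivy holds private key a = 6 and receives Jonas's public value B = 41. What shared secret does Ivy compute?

Shared key K = 41^6 mod 43.
41^1 ≡ 41 (mod 43)
41^2 = (41^1)^2 ≡ 41^2 = 1681 ≡ 4 (mod 43)
41^4 = (41^2)^2 ≡ 4^2 = 16 ≡ 16 (mod 43)
41^6 = 41^4 · 41^2 ≡ 16 · 4 ≡ 21 (mod 43).

21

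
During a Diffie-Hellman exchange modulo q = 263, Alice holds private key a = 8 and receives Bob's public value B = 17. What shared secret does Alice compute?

Shared key K = 17^8 mod 263.
17^1 ≡ 17 (mod 263)
17^2 = (17^1)^2 ≡ 17^2 = 289 ≡ 26 (mod 263)
17^4 = (17^2)^2 ≡ 26^2 = 676 ≡ 150 (mod 263)
17^8 = (17^4)^2 ≡ 150^2 = 22500 ≡ 145 (mod 263)

145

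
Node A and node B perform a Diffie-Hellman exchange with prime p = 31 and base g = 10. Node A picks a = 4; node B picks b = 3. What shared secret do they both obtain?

4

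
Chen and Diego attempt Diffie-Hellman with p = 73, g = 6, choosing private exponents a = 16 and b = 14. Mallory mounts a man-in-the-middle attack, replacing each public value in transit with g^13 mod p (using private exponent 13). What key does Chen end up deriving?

16

Chen receives Mallory's public value M = 6^13 mod 73 instead of the honest one.
6^1 ≡ 6 (mod 73)
6^2 = (6^1)^2 ≡ 6^2 = 36 ≡ 36 (mod 73)
6^4 = (6^2)^2 ≡ 36^2 = 1296 ≡ 55 (mod 73)
6^8 = (6^4)^2 ≡ 55^2 = 3025 ≡ 32 (mod 73)
6^13 = 6^8 · 6^4 · 6^1 ≡ 32 · 55 · 6 ≡ 48 (mod 73).
So M = 48. Chen computes K = M^16 mod 73.
48^1 ≡ 48 (mod 73)
48^2 = (48^1)^2 ≡ 48^2 = 2304 ≡ 41 (mod 73)
48^4 = (48^2)^2 ≡ 41^2 = 1681 ≡ 2 (mod 73)
48^8 = (48^4)^2 ≡ 2^2 = 4 ≡ 4 (mod 73)
48^16 = (48^8)^2 ≡ 4^2 = 16 ≡ 16 (mod 73)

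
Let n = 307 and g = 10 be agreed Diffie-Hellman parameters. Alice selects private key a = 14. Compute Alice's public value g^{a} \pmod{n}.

Public value = 10^{14} \pmod{307}.
10^1 ≡ 10 (mod 307)
10^2 = (10^1)^2 ≡ 10^2 = 100 ≡ 100 (mod 307)
10^4 = (10^2)^2 ≡ 100^2 = 10000 ≡ 176 (mod 307)
10^8 = (10^4)^2 ≡ 176^2 = 30976 ≡ 276 (mod 307)
10^14 = 10^8 · 10^4 · 10^2 ≡ 276 · 176 · 100 ≡ 246 (mod 307).

246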